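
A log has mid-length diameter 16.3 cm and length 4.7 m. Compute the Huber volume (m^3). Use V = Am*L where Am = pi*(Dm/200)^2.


Huber: V = Am * L,  Am = pi*(Dm/200)^2
Am = pi*(16.3/200)^2 = 0.020867 m^2
V = 0.020867*4.7 = 0.0981 m^3

0.0981


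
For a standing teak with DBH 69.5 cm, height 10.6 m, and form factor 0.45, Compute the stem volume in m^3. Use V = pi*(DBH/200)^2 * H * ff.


Formula: V = pi * (DBH/200)^2 * H * ff
Radius = DBH/200 = 69.5/200 = 0.3475 m
Radius^2 = 0.3475^2 = 0.12075625 m^2
V = pi * 0.12075625 * 10.6 * 0.45
V = 1.81 m^3

1.81


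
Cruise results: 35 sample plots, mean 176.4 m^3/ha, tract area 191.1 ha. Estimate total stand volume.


Formula: Total Volume = Mean Volume per ha * Total Area
Total Volume = 176.4 m^3/ha * 191.1 ha
Total Volume = 33710 m^3

33710


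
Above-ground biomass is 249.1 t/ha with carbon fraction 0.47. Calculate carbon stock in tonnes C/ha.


Formula: Carbon Stock = Biomass * Carbon Fraction
C = 249.1 t/ha * 0.47
C = 117.1 t C/ha

117.1


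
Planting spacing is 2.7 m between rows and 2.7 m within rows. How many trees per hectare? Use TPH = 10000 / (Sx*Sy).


Formula: TPH = 10000 m^2/ha / (spacing_x * spacing_y)
Area per tree = 2.7 m * 2.7 m = 7.29 m^2
TPH = 10000 / 7.29 = 1372 trees/ha

1372


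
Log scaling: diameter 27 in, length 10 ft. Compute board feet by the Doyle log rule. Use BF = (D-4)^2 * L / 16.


Doyle: BF = (D - 4)^2 * L / 16
Adjusted diameter = 27 - 4 = 23 in
(D-4)^2 = 23^2 = 529
BF = 529 * 10 / 16 = 331 BF

331


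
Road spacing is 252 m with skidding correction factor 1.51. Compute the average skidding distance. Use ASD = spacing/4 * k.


Formula: ASD = (spacing / 4) * correction
Uncorrected distance = spacing / 4 = 252 / 4 = 63 m
ASD = 63 * 1.51 = 95 m

95


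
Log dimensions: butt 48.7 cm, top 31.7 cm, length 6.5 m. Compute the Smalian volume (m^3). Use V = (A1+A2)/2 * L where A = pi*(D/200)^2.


Smalian: V = (A1 + A2)/2 * L,  A = pi*(D/200)^2
A1 = pi*(48.7/200)^2 = 0.186272 m^2
A2 = pi*(31.7/200)^2 = 0.078924 m^2
V = (0.186272+0.078924)/2*6.5 = 0.8619 m^3

0.8619


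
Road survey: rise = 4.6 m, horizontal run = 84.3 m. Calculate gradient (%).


Formula: Gradient = rise / run * 100
Gradient = 4.6 / 84.3 * 100 = 5.5%

5.5


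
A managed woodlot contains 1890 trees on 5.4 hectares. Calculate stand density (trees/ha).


Formula: Stand Density = N_trees / Area_ha
Density = 1890 trees / 5.4 ha
Density = 350 trees/ha

350


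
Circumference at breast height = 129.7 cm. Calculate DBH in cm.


Formula: DBH = C / pi
DBH = 129.7 / pi
pi = 3.14159...
DBH = 41.3 cm

41.3


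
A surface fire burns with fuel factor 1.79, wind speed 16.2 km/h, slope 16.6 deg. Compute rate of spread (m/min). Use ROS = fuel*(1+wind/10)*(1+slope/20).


Formula: ROS = fuel * (1 + wind/10) * (1 + slope/20)
Wind factor = 1 + 16.2/10 = 2.62
Slope factor = 1 + 16.6/20 = 1.83
ROS = 1.79 * 2.62 * 1.83 = 8.58 m/min

8.58


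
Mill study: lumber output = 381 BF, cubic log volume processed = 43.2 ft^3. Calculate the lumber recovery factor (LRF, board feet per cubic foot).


Formula: LRF = Lumber Output (BF) / Log Input (ft^3)
LRF = 381 BF / 43.2 ft^3
LRF = 8.82 BF/ft^3

8.82


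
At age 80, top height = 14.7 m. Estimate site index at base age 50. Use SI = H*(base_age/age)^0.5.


Formula: SI = H_dom * (base_age / age)^0.5
Age ratio = 50 / 80 = 0.625
sqrt(age_ratio) = 0.79057
SI = 14.7 * 0.79057 = 11.6 m

11.6


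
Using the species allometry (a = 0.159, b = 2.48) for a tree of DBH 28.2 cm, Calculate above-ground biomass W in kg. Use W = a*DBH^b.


Formula: W = a * DBH^b  (allometric power law)
DBH^b = 28.2^2.48 = 3950.1882
W = 0.159 * 3950.1882 = 628.1 kg

628.1


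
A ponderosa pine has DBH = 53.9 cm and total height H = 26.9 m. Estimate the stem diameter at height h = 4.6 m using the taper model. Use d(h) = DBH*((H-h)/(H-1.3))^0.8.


Taper: d(h) = DBH * ((H - h) / (H - 1.3))^0.8
Numerator = H - h = 26.9 - 4.6 = 22.3 m
Denominator = H - 1.3 = 26.9 - 1.3 = 25.6 m
Ratio = 22.3 / 25.6 = 0.87109
d = 53.9 * 0.87109^0.8 = 48.3 cm

48.3


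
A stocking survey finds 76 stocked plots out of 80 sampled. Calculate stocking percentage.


Formula: Stocking % = stocked plots / total plots * 100
Stocking = 76 / 80 * 100
Stocking = 0.95 * 100 = 95.0%

95.0


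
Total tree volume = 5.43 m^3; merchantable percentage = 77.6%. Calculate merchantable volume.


Formula: MV = V_total * (merchantable_pct / 100)
Merchantable fraction = 77.6% / 100 = 0.776
MV = 5.43 m^3 * 0.776 = 4.214 m^3

4.214


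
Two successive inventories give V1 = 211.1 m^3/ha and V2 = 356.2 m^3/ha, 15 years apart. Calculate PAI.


Formula: PAI = (V_T2 - V_T1) / (T2 - T1)
Volume increment = 356.2 - 211.1 = 145.1 m^3/ha
PAI = 145.1 / 15 = 9.67 m^3/ha/year

9.67


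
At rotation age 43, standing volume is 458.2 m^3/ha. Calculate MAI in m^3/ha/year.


Formula: MAI = Total Volume / Stand Age
MAI = 458.2 m^3/ha / 43 years
MAI = 10.66 m^3/ha/year

10.66


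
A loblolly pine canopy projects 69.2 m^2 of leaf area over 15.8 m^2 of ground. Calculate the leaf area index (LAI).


Formula: LAI = total leaf area / ground area  (dimensionless)
LAI = 69.2 m^2 / 15.8 m^2
LAI = 4.38

4.38


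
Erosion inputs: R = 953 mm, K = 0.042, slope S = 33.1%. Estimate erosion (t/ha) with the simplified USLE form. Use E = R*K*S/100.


Formula: E = R * K * S / 100  (simplified USLE)
R * K = 953 * 0.042 = 40.026
E = 40.026 * 33.1 / 100 = 13.25 t/ha

13.25


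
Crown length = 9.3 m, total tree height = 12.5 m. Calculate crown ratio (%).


Formula: Crown Ratio = (Crown Length / Total Height) * 100
CR = (9.3 m / 12.5 m) * 100
CR = 0.744 * 100 = 74.4%

74.4


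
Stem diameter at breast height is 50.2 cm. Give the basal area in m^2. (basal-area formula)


Formula: BA = pi * (DBH/2)^2 / 10000  (cm^2 to m^2)
Radius = DBH/2 = 50.2/2 = 25.1 cm
BA = pi * 25.1^2 / 10000
   = 1979.2348 cm^2 / 10000
   = 0.1979 m^2

0.1979


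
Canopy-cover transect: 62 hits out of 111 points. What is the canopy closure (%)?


Formula: Canopy closure = covered points / total points * 100
Closure = 62 / 111 * 100
Closure = 0.5586 * 100 = 55.9%

55.9


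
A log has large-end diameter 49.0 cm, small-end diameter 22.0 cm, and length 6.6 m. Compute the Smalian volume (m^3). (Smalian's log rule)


Smalian: V = (A1 + A2)/2 * L,  A = pi*(D/200)^2
A1 = pi*(49.0/200)^2 = 0.188574 m^2
A2 = pi*(22.0/200)^2 = 0.038013 m^2
V = (0.188574+0.038013)/2*6.6 = 0.7477 m^3

0.7477


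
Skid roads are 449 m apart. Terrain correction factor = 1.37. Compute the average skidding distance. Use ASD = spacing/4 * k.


Formula: ASD = (spacing / 4) * correction
Uncorrected distance = spacing / 4 = 449 / 4 = 112.25 m
ASD = 112.25 * 1.37 = 154 m

154


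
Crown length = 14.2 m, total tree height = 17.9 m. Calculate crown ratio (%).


Formula: Crown Ratio = (Crown Length / Total Height) * 100
CR = (14.2 m / 17.9 m) * 100
CR = 0.7933 * 100 = 79.3%

79.3


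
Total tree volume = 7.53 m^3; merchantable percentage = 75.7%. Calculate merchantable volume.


Formula: MV = V_total * (merchantable_pct / 100)
Merchantable fraction = 75.7% / 100 = 0.757
MV = 7.53 m^3 * 0.757 = 5.7 m^3

5.7


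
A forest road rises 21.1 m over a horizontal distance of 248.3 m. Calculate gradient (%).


Formula: Gradient = rise / run * 100
Gradient = 21.1 / 248.3 * 100 = 8.5%

8.5


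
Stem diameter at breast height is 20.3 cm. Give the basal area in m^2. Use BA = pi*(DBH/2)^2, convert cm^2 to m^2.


Formula: BA = pi * (DBH/2)^2 / 10000  (cm^2 to m^2)
Radius = DBH/2 = 20.3/2 = 10.15 cm
BA = pi * 10.15^2 / 10000
   = 323.6547 cm^2 / 10000
   = 0.0324 m^2

0.0324


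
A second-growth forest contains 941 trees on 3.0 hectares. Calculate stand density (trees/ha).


Formula: Stand Density = N_trees / Area_ha
Density = 941 trees / 3.0 ha
Density = 314 trees/ha

314


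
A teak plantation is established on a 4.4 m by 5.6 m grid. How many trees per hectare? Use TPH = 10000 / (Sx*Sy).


Formula: TPH = 10000 m^2/ha / (spacing_x * spacing_y)
Area per tree = 4.4 m * 5.6 m = 24.64 m^2
TPH = 10000 / 24.64 = 406 trees/ha

406


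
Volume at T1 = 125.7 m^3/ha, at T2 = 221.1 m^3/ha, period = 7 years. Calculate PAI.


Formula: PAI = (V_T2 - V_T1) / (T2 - T1)
Volume increment = 221.1 - 125.7 = 95.4 m^3/ha
PAI = 95.4 / 7 = 13.63 m^3/ha/year

13.63


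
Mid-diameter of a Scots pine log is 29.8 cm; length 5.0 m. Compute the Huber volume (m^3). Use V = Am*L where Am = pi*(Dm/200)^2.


Huber: V = Am * L,  Am = pi*(Dm/200)^2
Am = pi*(29.8/200)^2 = 0.069746 m^2
V = 0.069746*5.0 = 0.3487 m^3

0.3487


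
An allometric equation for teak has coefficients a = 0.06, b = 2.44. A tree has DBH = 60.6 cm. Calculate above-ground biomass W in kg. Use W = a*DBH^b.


Formula: W = a * DBH^b  (allometric power law)
DBH^b = 60.6^2.44 = 22347.7191
W = 0.06 * 22347.7191 = 1340.9 kg

1340.9


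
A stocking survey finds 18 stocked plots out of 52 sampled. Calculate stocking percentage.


Formula: Stocking % = stocked plots / total plots * 100
Stocking = 18 / 52 * 100
Stocking = 0.3462 * 100 = 34.6%

34.6


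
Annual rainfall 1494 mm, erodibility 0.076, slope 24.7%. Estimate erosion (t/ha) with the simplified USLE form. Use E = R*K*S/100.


Formula: E = R * K * S / 100  (simplified USLE)
R * K = 1494 * 0.076 = 113.544
E = 113.544 * 24.7 / 100 = 28.05 t/ha

28.05


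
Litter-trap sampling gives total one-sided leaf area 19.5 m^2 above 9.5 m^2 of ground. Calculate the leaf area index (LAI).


Formula: LAI = total leaf area / ground area  (dimensionless)
LAI = 19.5 m^2 / 9.5 m^2
LAI = 2.05

2.05


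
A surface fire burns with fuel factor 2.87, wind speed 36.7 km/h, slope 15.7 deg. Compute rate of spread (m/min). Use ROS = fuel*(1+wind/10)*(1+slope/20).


Formula: ROS = fuel * (1 + wind/10) * (1 + slope/20)
Wind factor = 1 + 36.7/10 = 4.67
Slope factor = 1 + 15.7/20 = 1.785
ROS = 2.87 * 4.67 * 1.785 = 23.92 m/min

23.92


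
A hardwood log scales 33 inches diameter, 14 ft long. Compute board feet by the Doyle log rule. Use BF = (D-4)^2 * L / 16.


Doyle: BF = (D - 4)^2 * L / 16
Adjusted diameter = 33 - 4 = 29 in
(D-4)^2 = 29^2 = 841
BF = 841 * 14 / 16 = 736 BF

736


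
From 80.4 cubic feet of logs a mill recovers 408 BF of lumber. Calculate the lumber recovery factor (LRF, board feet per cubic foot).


Formula: LRF = Lumber Output (BF) / Log Input (ft^3)
LRF = 408 BF / 80.4 ft^3
LRF = 5.07 BF/ft^3

5.07


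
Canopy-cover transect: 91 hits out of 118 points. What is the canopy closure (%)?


Formula: Canopy closure = covered points / total points * 100
Closure = 91 / 118 * 100
Closure = 0.7712 * 100 = 77.1%

77.1


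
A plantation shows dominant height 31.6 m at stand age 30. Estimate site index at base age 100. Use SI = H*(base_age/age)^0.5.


Formula: SI = H_dom * (base_age / age)^0.5
Age ratio = 100 / 30 = 3.33333
sqrt(age_ratio) = 1.82574
SI = 31.6 * 1.82574 = 57.7 m

57.7


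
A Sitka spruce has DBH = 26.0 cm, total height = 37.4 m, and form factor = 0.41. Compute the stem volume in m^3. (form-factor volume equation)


Formula: V = pi * (DBH/200)^2 * H * ff
Radius = DBH/200 = 26.0/200 = 0.13 m
Radius^2 = 0.13^2 = 0.0169 m^2
V = pi * 0.0169 * 37.4 * 0.41
V = 0.814 m^3

0.814


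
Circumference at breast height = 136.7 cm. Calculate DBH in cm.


Formula: DBH = C / pi
DBH = 136.7 / pi
pi = 3.14159...
DBH = 43.5 cm

43.5


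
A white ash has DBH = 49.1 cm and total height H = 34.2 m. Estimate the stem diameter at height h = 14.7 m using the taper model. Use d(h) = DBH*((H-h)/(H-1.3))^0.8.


Taper: d(h) = DBH * ((H - h) / (H - 1.3))^0.8
Numerator = H - h = 34.2 - 14.7 = 19.5 m
Denominator = H - 1.3 = 34.2 - 1.3 = 32.9 m
Ratio = 19.5 / 32.9 = 0.59271
d = 49.1 * 0.59271^0.8 = 32.3 cm

32.3


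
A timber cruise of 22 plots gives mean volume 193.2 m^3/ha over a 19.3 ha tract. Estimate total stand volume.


Formula: Total Volume = Mean Volume per ha * Total Area
Total Volume = 193.2 m^3/ha * 19.3 ha
Total Volume = 3729 m^3

3729


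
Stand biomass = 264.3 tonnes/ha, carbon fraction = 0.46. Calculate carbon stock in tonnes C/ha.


Formula: Carbon Stock = Biomass * Carbon Fraction
C = 264.3 t/ha * 0.46
C = 121.6 t C/ha

121.6


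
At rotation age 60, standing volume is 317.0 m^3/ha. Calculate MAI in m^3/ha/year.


Formula: MAI = Total Volume / Stand Age
MAI = 317.0 m^3/ha / 60 years
MAI = 5.28 m^3/ha/year

5.28


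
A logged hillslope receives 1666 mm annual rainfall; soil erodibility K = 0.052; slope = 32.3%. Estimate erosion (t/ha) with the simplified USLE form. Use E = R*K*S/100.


Formula: E = R * K * S / 100  (simplified USLE)
R * K = 1666 * 0.052 = 86.632
E = 86.632 * 32.3 / 100 = 27.98 t/ha

27.98


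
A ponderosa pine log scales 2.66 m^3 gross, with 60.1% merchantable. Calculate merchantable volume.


Formula: MV = V_total * (merchantable_pct / 100)
Merchantable fraction = 60.1% / 100 = 0.601
MV = 2.66 m^3 * 0.601 = 1.599 m^3

1.599


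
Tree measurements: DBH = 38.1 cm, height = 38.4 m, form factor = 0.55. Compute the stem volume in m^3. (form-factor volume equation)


Formula: V = pi * (DBH/200)^2 * H * ff
Radius = DBH/200 = 38.1/200 = 0.1905 m
Radius^2 = 0.1905^2 = 0.03629025 m^2
V = pi * 0.03629025 * 38.4 * 0.55
V = 2.408 m^3

2.408


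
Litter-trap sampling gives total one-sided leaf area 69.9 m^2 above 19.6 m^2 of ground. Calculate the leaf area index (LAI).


Formula: LAI = total leaf area / ground area  (dimensionless)
LAI = 69.9 m^2 / 19.6 m^2
LAI = 3.57

3.57


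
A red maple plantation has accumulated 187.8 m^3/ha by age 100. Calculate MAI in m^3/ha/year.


Formula: MAI = Total Volume / Stand Age
MAI = 187.8 m^3/ha / 100 years
MAI = 1.88 m^3/ha/year

1.88


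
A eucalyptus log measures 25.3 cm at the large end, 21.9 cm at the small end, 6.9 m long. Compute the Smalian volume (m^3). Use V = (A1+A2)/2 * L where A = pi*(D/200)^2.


Smalian: V = (A1 + A2)/2 * L,  A = pi*(D/200)^2
A1 = pi*(25.3/200)^2 = 0.050273 m^2
A2 = pi*(21.9/200)^2 = 0.037668 m^2
V = (0.050273+0.037668)/2*6.9 = 0.3034 m^3

0.3034


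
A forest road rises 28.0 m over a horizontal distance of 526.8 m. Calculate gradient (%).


Formula: Gradient = rise / run * 100
Gradient = 28.0 / 526.8 * 100 = 5.3%

5.3


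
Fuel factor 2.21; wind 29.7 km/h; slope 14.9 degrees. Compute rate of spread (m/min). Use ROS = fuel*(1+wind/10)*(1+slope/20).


Formula: ROS = fuel * (1 + wind/10) * (1 + slope/20)
Wind factor = 1 + 29.7/10 = 3.97
Slope factor = 1 + 14.9/20 = 1.745
ROS = 2.21 * 3.97 * 1.745 = 15.31 m/min

15.31


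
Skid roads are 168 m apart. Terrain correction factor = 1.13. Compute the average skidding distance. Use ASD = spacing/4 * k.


Formula: ASD = (spacing / 4) * correction
Uncorrected distance = spacing / 4 = 168 / 4 = 42 m
ASD = 42 * 1.13 = 47 m

47


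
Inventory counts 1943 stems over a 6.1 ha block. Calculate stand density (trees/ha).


Formula: Stand Density = N_trees / Area_ha
Density = 1943 trees / 6.1 ha
Density = 319 trees/ha

319


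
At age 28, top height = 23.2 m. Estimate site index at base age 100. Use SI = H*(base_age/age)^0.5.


Formula: SI = H_dom * (base_age / age)^0.5
Age ratio = 100 / 28 = 3.57143
sqrt(age_ratio) = 1.88982
SI = 23.2 * 1.88982 = 43.8 m

43.8


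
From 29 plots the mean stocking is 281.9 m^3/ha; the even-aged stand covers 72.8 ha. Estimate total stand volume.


Formula: Total Volume = Mean Volume per ha * Total Area
Total Volume = 281.9 m^3/ha * 72.8 ha
Total Volume = 20522 m^3

20522


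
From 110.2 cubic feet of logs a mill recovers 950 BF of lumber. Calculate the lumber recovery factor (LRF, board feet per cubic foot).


Formula: LRF = Lumber Output (BF) / Log Input (ft^3)
LRF = 950 BF / 110.2 ft^3
LRF = 8.62 BF/ft^3

8.62


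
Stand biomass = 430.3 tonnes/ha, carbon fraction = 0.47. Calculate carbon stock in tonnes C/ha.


Formula: Carbon Stock = Biomass * Carbon Fraction
C = 430.3 t/ha * 0.47
C = 202.2 t C/ha

202.2


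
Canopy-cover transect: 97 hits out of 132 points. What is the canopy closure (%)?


Formula: Canopy closure = covered points / total points * 100
Closure = 97 / 132 * 100
Closure = 0.7348 * 100 = 73.5%

73.5


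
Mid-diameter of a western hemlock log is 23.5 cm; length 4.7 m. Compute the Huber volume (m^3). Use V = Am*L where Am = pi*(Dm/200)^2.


Huber: V = Am * L,  Am = pi*(Dm/200)^2
Am = pi*(23.5/200)^2 = 0.043374 m^2
V = 0.043374*4.7 = 0.2039 m^3

0.2039


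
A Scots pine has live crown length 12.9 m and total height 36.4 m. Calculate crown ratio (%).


Formula: Crown Ratio = (Crown Length / Total Height) * 100
CR = (12.9 m / 36.4 m) * 100
CR = 0.3544 * 100 = 35.4%

35.4


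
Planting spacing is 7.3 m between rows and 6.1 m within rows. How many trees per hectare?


Formula: TPH = 10000 m^2/ha / (spacing_x * spacing_y)
Area per tree = 7.3 m * 6.1 m = 44.53 m^2
TPH = 10000 / 44.53 = 225 trees/ha

225


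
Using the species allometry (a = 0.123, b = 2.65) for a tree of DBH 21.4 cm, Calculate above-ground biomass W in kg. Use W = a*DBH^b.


Formula: W = a * DBH^b  (allometric power law)
DBH^b = 21.4^2.65 = 3354.2583
W = 0.123 * 3354.2583 = 412.6 kg

412.6


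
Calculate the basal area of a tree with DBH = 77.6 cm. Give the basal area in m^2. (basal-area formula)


Formula: BA = pi * (DBH/2)^2 / 10000  (cm^2 to m^2)
Radius = DBH/2 = 77.6/2 = 38.8 cm
BA = pi * 38.8^2 / 10000
   = 4729.4792 cm^2 / 10000
   = 0.4729 m^2

0.4729


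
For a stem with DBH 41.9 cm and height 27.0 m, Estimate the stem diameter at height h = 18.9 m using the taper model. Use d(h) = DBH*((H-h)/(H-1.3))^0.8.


Taper: d(h) = DBH * ((H - h) / (H - 1.3))^0.8
Numerator = H - h = 27.0 - 18.9 = 8.1 m
Denominator = H - 1.3 = 27.0 - 1.3 = 25.7 m
Ratio = 8.1 / 25.7 = 0.31518
d = 41.9 * 0.31518^0.8 = 16.6 cm

16.6


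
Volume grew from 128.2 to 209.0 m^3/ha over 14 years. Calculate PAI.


Formula: PAI = (V_T2 - V_T1) / (T2 - T1)
Volume increment = 209.0 - 128.2 = 80.8 m^3/ha
PAI = 80.8 / 14 = 5.77 m^3/ha/year

5.77


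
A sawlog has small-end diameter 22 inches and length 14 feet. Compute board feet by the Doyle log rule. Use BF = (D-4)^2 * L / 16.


Doyle: BF = (D - 4)^2 * L / 16
Adjusted diameter = 22 - 4 = 18 in
(D-4)^2 = 18^2 = 324
BF = 324 * 14 / 16 = 284 BF

284


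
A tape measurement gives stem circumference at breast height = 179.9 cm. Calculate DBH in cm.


Formula: DBH = C / pi
DBH = 179.9 / pi
pi = 3.14159...
DBH = 57.3 cm

57.3


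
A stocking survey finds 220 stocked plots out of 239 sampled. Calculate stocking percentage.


Formula: Stocking % = stocked plots / total plots * 100
Stocking = 220 / 239 * 100
Stocking = 0.9205 * 100 = 92.1%

92.1


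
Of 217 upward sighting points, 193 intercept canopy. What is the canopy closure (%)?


Formula: Canopy closure = covered points / total points * 100
Closure = 193 / 217 * 100
Closure = 0.8894 * 100 = 88.9%

88.9


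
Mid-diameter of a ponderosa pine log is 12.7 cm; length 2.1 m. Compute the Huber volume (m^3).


Huber: V = Am * L,  Am = pi*(Dm/200)^2
Am = pi*(12.7/200)^2 = 0.012668 m^2
V = 0.012668*2.1 = 0.0266 m^3

0.0266


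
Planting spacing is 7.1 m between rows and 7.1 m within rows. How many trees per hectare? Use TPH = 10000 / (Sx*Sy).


Formula: TPH = 10000 m^2/ha / (spacing_x * spacing_y)
Area per tree = 7.1 m * 7.1 m = 50.41 m^2
TPH = 10000 / 50.41 = 198 trees/ha

198


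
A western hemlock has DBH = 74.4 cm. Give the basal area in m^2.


Formula: BA = pi * (DBH/2)^2 / 10000  (cm^2 to m^2)
Radius = DBH/2 = 74.4/2 = 37.2 cm
BA = pi * 37.2^2 / 10000
   = 4347.4616 cm^2 / 10000
   = 0.4347 m^2

0.4347


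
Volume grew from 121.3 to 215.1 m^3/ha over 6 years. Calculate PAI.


Formula: PAI = (V_T2 - V_T1) / (T2 - T1)
Volume increment = 215.1 - 121.3 = 93.8 m^3/ha
PAI = 93.8 / 6 = 15.63 m^3/ha/year

15.63


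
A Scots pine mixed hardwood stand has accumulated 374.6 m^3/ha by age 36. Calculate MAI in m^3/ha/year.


Formula: MAI = Total Volume / Stand Age
MAI = 374.6 m^3/ha / 36 years
MAI = 10.41 m^3/ha/year

10.41


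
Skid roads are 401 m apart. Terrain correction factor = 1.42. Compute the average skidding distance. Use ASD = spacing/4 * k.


Formula: ASD = (spacing / 4) * correction
Uncorrected distance = spacing / 4 = 401 / 4 = 100.25 m
ASD = 100.25 * 1.42 = 142 m

142


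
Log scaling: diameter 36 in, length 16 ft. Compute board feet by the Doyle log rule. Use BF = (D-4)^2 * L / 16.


Doyle: BF = (D - 4)^2 * L / 16
Adjusted diameter = 36 - 4 = 32 in
(D-4)^2 = 32^2 = 1024
BF = 1024 * 16 / 16 = 1024 BF

1024


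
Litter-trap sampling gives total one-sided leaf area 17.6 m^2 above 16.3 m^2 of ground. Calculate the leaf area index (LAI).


Formula: LAI = total leaf area / ground area  (dimensionless)
LAI = 17.6 m^2 / 16.3 m^2
LAI = 1.08

1.08


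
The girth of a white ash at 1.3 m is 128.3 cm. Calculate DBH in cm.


Formula: DBH = C / pi
DBH = 128.3 / pi
pi = 3.14159...
DBH = 40.8 cm

40.8


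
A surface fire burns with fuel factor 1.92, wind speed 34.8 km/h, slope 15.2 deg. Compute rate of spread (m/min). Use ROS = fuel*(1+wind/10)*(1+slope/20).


Formula: ROS = fuel * (1 + wind/10) * (1 + slope/20)
Wind factor = 1 + 34.8/10 = 4.48
Slope factor = 1 + 15.2/20 = 1.76
ROS = 1.92 * 4.48 * 1.76 = 15.14 m/min

15.14


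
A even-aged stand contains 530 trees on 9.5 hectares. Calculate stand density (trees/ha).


Formula: Stand Density = N_trees / Area_ha
Density = 530 trees / 9.5 ha
Density = 56 trees/ha

56


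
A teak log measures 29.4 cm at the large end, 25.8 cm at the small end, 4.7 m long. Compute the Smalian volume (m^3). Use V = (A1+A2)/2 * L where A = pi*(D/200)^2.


Smalian: V = (A1 + A2)/2 * L,  A = pi*(D/200)^2
A1 = pi*(29.4/200)^2 = 0.067887 m^2
A2 = pi*(25.8/200)^2 = 0.052279 m^2
V = (0.067887+0.052279)/2*4.7 = 0.2824 m^3

0.2824


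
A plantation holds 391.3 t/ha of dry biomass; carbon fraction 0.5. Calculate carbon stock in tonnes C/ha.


Formula: Carbon Stock = Biomass * Carbon Fraction
C = 391.3 t/ha * 0.5
C = 195.7 t C/ha

195.7


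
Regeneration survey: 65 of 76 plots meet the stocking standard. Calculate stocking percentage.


Formula: Stocking % = stocked plots / total plots * 100
Stocking = 65 / 76 * 100
Stocking = 0.8553 * 100 = 85.5%

85.5


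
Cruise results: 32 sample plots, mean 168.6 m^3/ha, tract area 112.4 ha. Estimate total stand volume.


Formula: Total Volume = Mean Volume per ha * Total Area
Total Volume = 168.6 m^3/ha * 112.4 ha
Total Volume = 18951 m^3

18951


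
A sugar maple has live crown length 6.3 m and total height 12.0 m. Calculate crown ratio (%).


Formula: Crown Ratio = (Crown Length / Total Height) * 100
CR = (6.3 m / 12.0 m) * 100
CR = 0.525 * 100 = 52.5%

52.5


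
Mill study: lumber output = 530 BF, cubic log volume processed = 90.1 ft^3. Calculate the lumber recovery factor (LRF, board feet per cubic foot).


Formula: LRF = Lumber Output (BF) / Log Input (ft^3)
LRF = 530 BF / 90.1 ft^3
LRF = 5.88 BF/ft^3

5.88


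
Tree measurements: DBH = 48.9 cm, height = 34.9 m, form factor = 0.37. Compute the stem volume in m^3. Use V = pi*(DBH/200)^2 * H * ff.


Formula: V = pi * (DBH/200)^2 * H * ff
Radius = DBH/200 = 48.9/200 = 0.2445 m
Radius^2 = 0.2445^2 = 0.05978025 m^2
V = pi * 0.05978025 * 34.9 * 0.37
V = 2.425 m^3

2.425


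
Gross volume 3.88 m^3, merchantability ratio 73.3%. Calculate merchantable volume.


Formula: MV = V_total * (merchantable_pct / 100)
Merchantable fraction = 73.3% / 100 = 0.733
MV = 3.88 m^3 * 0.733 = 2.844 m^3

2.844


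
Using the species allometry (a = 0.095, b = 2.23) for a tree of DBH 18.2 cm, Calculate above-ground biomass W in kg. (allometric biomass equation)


Formula: W = a * DBH^b  (allometric power law)
DBH^b = 18.2^2.23 = 645.5936
W = 0.095 * 645.5936 = 61.3 kg

61.3


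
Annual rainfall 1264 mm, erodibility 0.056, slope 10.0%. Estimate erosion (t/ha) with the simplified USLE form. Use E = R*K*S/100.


Formula: E = R * K * S / 100  (simplified USLE)
R * K = 1264 * 0.056 = 70.784
E = 70.784 * 10.0 / 100 = 7.08 t/ha

7.08


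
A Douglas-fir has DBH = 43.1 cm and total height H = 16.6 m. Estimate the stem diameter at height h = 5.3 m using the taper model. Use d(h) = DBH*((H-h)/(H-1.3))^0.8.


Taper: d(h) = DBH * ((H - h) / (H - 1.3))^0.8
Numerator = H - h = 16.6 - 5.3 = 11.3 m
Denominator = H - 1.3 = 16.6 - 1.3 = 15.3 m
Ratio = 11.3 / 15.3 = 0.73856
d = 43.1 * 0.73856^0.8 = 33.8 cm

33.8


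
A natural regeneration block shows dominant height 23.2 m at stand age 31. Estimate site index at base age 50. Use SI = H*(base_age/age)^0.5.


Formula: SI = H_dom * (base_age / age)^0.5
Age ratio = 50 / 31 = 1.6129
sqrt(age_ratio) = 1.27
SI = 23.2 * 1.27 = 29.5 m

29.5


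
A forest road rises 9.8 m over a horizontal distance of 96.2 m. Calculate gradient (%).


Formula: Gradient = rise / run * 100
Gradient = 9.8 / 96.2 * 100 = 10.2%

10.2


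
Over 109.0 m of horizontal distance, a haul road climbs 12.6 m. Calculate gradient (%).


Formula: Gradient = rise / run * 100
Gradient = 12.6 / 109.0 * 100 = 11.6%

11.6


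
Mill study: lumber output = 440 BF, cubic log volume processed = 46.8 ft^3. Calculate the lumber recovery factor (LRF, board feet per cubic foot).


Formula: LRF = Lumber Output (BF) / Log Input (ft^3)
LRF = 440 BF / 46.8 ft^3
LRF = 9.4 BF/ft^3

9.4


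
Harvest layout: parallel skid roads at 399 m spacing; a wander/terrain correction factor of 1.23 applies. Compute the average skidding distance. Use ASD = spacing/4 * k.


Formula: ASD = (spacing / 4) * correction
Uncorrected distance = spacing / 4 = 399 / 4 = 99.75 m
ASD = 99.75 * 1.23 = 123 m

123


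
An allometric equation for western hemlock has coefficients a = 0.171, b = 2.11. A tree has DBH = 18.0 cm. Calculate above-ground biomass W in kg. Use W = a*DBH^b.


Formula: W = a * DBH^b  (allometric power law)
DBH^b = 18.0^2.11 = 445.2716
W = 0.171 * 445.2716 = 76.1 kg

76.1


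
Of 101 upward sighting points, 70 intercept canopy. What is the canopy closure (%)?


Formula: Canopy closure = covered points / total points * 100
Closure = 70 / 101 * 100
Closure = 0.6931 * 100 = 69.3%

69.3


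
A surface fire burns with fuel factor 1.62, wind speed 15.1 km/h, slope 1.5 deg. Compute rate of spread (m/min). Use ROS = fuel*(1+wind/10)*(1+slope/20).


Formula: ROS = fuel * (1 + wind/10) * (1 + slope/20)
Wind factor = 1 + 15.1/10 = 2.51
Slope factor = 1 + 1.5/20 = 1.075
ROS = 1.62 * 2.51 * 1.075 = 4.37 m/min

4.37


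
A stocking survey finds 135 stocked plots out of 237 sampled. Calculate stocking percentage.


Formula: Stocking % = stocked plots / total plots * 100
Stocking = 135 / 237 * 100
Stocking = 0.5696 * 100 = 57.0%

57.0


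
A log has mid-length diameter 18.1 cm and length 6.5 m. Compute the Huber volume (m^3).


Huber: V = Am * L,  Am = pi*(Dm/200)^2
Am = pi*(18.1/200)^2 = 0.02573 m^2
V = 0.02573*6.5 = 0.1672 m^3

0.1672


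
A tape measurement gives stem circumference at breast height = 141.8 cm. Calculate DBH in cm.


Formula: DBH = C / pi
DBH = 141.8 / pi
pi = 3.14159...
DBH = 45.1 cm

45.1


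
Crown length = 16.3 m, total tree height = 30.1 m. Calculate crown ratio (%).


Formula: Crown Ratio = (Crown Length / Total Height) * 100
CR = (16.3 m / 30.1 m) * 100
CR = 0.5415 * 100 = 54.2%

54.2


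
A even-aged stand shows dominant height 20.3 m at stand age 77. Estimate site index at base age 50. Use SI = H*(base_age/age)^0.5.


Formula: SI = H_dom * (base_age / age)^0.5
Age ratio = 50 / 77 = 0.64935
sqrt(age_ratio) = 0.80582
SI = 20.3 * 0.80582 = 16.4 m

16.4


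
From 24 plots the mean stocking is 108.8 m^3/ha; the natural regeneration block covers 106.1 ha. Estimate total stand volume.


Formula: Total Volume = Mean Volume per ha * Total Area
Total Volume = 108.8 m^3/ha * 106.1 ha
Total Volume = 11544 m^3

11544


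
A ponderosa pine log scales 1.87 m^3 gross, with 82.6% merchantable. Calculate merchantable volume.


Formula: MV = V_total * (merchantable_pct / 100)
Merchantable fraction = 82.6% / 100 = 0.826
MV = 1.87 m^3 * 0.826 = 1.545 m^3

1.545


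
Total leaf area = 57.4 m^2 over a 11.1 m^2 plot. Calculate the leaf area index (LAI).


Formula: LAI = total leaf area / ground area  (dimensionless)
LAI = 57.4 m^2 / 11.1 m^2
LAI = 5.17

5.17


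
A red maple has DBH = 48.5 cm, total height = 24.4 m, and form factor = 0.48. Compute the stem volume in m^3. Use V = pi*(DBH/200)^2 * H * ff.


Formula: V = pi * (DBH/200)^2 * H * ff
Radius = DBH/200 = 48.5/200 = 0.2425 m
Radius^2 = 0.2425^2 = 0.05880625 m^2
V = pi * 0.05880625 * 24.4 * 0.48
V = 2.164 m^3

2.164


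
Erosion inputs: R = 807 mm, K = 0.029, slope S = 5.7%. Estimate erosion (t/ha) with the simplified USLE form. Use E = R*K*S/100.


Formula: E = R * K * S / 100  (simplified USLE)
R * K = 807 * 0.029 = 23.403
E = 23.403 * 5.7 / 100 = 1.33 t/ha

1.33


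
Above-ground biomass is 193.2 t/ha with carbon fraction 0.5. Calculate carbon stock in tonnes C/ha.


Formula: Carbon Stock = Biomass * Carbon Fraction
C = 193.2 t/ha * 0.5
C = 96.6 t C/ha

96.6


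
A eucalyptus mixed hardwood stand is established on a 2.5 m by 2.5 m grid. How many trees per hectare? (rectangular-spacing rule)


Formula: TPH = 10000 m^2/ha / (spacing_x * spacing_y)
Area per tree = 2.5 m * 2.5 m = 6.25 m^2
TPH = 10000 / 6.25 = 1600 trees/ha

1600


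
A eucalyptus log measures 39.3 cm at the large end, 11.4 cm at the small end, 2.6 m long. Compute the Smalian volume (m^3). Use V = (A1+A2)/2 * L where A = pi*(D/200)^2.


Smalian: V = (A1 + A2)/2 * L,  A = pi*(D/200)^2
A1 = pi*(39.3/200)^2 = 0.121304 m^2
A2 = pi*(11.4/200)^2 = 0.010207 m^2
V = (0.121304+0.010207)/2*2.6 = 0.171 m^3

0.171


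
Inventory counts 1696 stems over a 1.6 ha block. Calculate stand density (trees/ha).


Formula: Stand Density = N_trees / Area_ha
Density = 1696 trees / 1.6 ha
Density = 1060 trees/ha

1060


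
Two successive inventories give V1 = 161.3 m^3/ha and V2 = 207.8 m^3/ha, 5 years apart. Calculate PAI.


Formula: PAI = (V_T2 - V_T1) / (T2 - T1)
Volume increment = 207.8 - 161.3 = 46.5 m^3/ha
PAI = 46.5 / 5 = 9.3 m^3/ha/year

9.3


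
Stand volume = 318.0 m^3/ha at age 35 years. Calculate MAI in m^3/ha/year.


Formula: MAI = Total Volume / Stand Age
MAI = 318.0 m^3/ha / 35 years
MAI = 9.09 m^3/ha/year

9.09


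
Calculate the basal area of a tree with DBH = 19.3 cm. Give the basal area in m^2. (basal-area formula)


Formula: BA = pi * (DBH/2)^2 / 10000  (cm^2 to m^2)
Radius = DBH/2 = 19.3/2 = 9.65 cm
BA = pi * 9.65^2 / 10000
   = 292.553 cm^2 / 10000
   = 0.0293 m^2

0.0293


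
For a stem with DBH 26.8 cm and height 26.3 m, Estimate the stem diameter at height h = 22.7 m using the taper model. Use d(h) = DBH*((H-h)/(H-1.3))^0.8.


Taper: d(h) = DBH * ((H - h) / (H - 1.3))^0.8
Numerator = H - h = 26.3 - 22.7 = 3.6 m
Denominator = H - 1.3 = 26.3 - 1.3 = 25.0 m
Ratio = 3.6 / 25.0 = 0.144
d = 26.8 * 0.144^0.8 = 5.7 cm

5.7


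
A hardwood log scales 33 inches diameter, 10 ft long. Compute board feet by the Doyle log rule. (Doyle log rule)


Doyle: BF = (D - 4)^2 * L / 16
Adjusted diameter = 33 - 4 = 29 in
(D-4)^2 = 29^2 = 841
BF = 841 * 10 / 16 = 526 BF

526


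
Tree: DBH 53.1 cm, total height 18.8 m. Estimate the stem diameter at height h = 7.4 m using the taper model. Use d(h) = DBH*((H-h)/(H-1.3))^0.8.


Taper: d(h) = DBH * ((H - h) / (H - 1.3))^0.8
Numerator = H - h = 18.8 - 7.4 = 11.4 m
Denominator = H - 1.3 = 18.8 - 1.3 = 17.5 m
Ratio = 11.4 / 17.5 = 0.65143
d = 53.1 * 0.65143^0.8 = 37.7 cm

37.7


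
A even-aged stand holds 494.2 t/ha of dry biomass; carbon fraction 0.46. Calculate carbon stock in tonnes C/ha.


Formula: Carbon Stock = Biomass * Carbon Fraction
C = 494.2 t/ha * 0.46
C = 227.3 t C/ha

227.3


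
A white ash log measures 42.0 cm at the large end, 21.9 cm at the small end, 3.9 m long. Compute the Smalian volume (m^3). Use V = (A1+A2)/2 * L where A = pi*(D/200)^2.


Smalian: V = (A1 + A2)/2 * L,  A = pi*(D/200)^2
A1 = pi*(42.0/200)^2 = 0.138544 m^2
A2 = pi*(21.9/200)^2 = 0.037668 m^2
V = (0.138544+0.037668)/2*3.9 = 0.3436 m^3

0.3436


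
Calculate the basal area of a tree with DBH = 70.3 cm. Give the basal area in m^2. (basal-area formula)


Formula: BA = pi * (DBH/2)^2 / 10000  (cm^2 to m^2)
Radius = DBH/2 = 70.3/2 = 35.15 cm
BA = pi * 35.15^2 / 10000
   = 3881.5084 cm^2 / 10000
   = 0.3882 m^2

0.3882


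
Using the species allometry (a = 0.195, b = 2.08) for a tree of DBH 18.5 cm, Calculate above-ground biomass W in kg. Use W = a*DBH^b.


Formula: W = a * DBH^b  (allometric power law)
DBH^b = 18.5^2.08 = 432.2323
W = 0.195 * 432.2323 = 84.3 kg

84.3


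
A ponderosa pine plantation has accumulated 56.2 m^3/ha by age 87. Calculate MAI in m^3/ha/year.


Formula: MAI = Total Volume / Stand Age
MAI = 56.2 m^3/ha / 87 years
MAI = 0.65 m^3/ha/year

0.65


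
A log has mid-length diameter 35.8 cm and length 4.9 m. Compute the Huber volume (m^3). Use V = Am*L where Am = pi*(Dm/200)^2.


Huber: V = Am * L,  Am = pi*(Dm/200)^2
Am = pi*(35.8/200)^2 = 0.10066 m^2
V = 0.10066*4.9 = 0.4932 m^3

0.4932


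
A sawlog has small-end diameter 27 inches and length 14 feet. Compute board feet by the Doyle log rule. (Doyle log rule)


Doyle: BF = (D - 4)^2 * L / 16
Adjusted diameter = 27 - 4 = 23 in
(D-4)^2 = 23^2 = 529
BF = 529 * 14 / 16 = 463 BF

463


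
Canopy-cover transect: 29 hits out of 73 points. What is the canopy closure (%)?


Formula: Canopy closure = covered points / total points * 100
Closure = 29 / 73 * 100
Closure = 0.3973 * 100 = 39.7%

39.7


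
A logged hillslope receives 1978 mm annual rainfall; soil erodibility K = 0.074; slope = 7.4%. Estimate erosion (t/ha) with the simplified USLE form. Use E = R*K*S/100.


Formula: E = R * K * S / 100  (simplified USLE)
R * K = 1978 * 0.074 = 146.372
E = 146.372 * 7.4 / 100 = 10.83 t/ha

10.83


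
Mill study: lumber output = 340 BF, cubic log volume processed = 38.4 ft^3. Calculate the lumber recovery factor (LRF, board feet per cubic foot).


Formula: LRF = Lumber Output (BF) / Log Input (ft^3)
LRF = 340 BF / 38.4 ft^3
LRF = 8.85 BF/ft^3

8.85


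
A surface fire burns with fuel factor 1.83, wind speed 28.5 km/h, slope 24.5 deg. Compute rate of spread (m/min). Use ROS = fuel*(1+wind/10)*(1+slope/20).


Formula: ROS = fuel * (1 + wind/10) * (1 + slope/20)
Wind factor = 1 + 28.5/10 = 3.85
Slope factor = 1 + 24.5/20 = 2.225
ROS = 1.83 * 3.85 * 2.225 = 15.68 m/min

15.68


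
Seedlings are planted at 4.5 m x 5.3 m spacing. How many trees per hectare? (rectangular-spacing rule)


Formula: TPH = 10000 m^2/ha / (spacing_x * spacing_y)
Area per tree = 4.5 m * 5.3 m = 23.85 m^2
TPH = 10000 / 23.85 = 419 trees/ha

419


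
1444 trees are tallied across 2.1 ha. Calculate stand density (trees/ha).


Formula: Stand Density = N_trees / Area_ha
Density = 1444 trees / 2.1 ha
Density = 688 trees/ha

688


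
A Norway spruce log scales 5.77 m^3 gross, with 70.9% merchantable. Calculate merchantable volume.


Formula: MV = V_total * (merchantable_pct / 100)
Merchantable fraction = 70.9% / 100 = 0.709
MV = 5.77 m^3 * 0.709 = 4.091 m^3

4.091


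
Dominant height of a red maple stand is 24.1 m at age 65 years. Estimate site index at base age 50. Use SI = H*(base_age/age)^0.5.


Formula: SI = H_dom * (base_age / age)^0.5
Age ratio = 50 / 65 = 0.76923
sqrt(age_ratio) = 0.87706
SI = 24.1 * 0.87706 = 21.1 m

21.1


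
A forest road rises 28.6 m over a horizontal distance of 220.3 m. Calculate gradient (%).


Formula: Gradient = rise / run * 100
Gradient = 28.6 / 220.3 * 100 = 13.0%

13.0


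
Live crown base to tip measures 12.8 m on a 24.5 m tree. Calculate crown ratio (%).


Formula: Crown Ratio = (Crown Length / Total Height) * 100
CR = (12.8 m / 24.5 m) * 100
CR = 0.5224 * 100 = 52.2%

52.2


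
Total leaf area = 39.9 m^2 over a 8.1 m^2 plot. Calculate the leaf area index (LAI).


Formula: LAI = total leaf area / ground area  (dimensionless)
LAI = 39.9 m^2 / 8.1 m^2
LAI = 4.93

4.93


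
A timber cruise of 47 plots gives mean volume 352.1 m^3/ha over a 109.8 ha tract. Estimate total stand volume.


Formula: Total Volume = Mean Volume per ha * Total Area
Total Volume = 352.1 m^3/ha * 109.8 ha
Total Volume = 38661 m^3

38661


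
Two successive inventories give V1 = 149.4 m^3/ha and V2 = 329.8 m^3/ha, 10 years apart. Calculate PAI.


Formula: PAI = (V_T2 - V_T1) / (T2 - T1)
Volume increment = 329.8 - 149.4 = 180.4 m^3/ha
PAI = 180.4 / 10 = 18.04 m^3/ha/year

18.04


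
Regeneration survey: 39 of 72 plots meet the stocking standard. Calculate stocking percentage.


Formula: Stocking % = stocked plots / total plots * 100
Stocking = 39 / 72 * 100
Stocking = 0.5417 * 100 = 54.2%

54.2


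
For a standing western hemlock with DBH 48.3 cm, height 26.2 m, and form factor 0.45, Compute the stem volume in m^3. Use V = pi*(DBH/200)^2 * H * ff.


Formula: V = pi * (DBH/200)^2 * H * ff
Radius = DBH/200 = 48.3/200 = 0.2415 m
Radius^2 = 0.2415^2 = 0.05832225 m^2
V = pi * 0.05832225 * 26.2 * 0.45
V = 2.16 m^3

2.16


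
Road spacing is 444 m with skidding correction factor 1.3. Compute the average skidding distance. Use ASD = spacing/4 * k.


Formula: ASD = (spacing / 4) * correction
Uncorrected distance = spacing / 4 = 444 / 4 = 111 m
ASD = 111 * 1.3 = 144 m

144


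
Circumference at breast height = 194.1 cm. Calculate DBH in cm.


Formula: DBH = C / pi
DBH = 194.1 / pi
pi = 3.14159...
DBH = 61.8 cm

61.8


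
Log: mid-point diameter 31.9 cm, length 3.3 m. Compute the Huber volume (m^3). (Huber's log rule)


Huber: V = Am * L,  Am = pi*(Dm/200)^2
Am = pi*(31.9/200)^2 = 0.079923 m^2
V = 0.079923*3.3 = 0.2637 m^3

0.2637


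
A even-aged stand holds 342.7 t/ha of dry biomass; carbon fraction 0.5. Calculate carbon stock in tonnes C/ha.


Formula: Carbon Stock = Biomass * Carbon Fraction
C = 342.7 t/ha * 0.5
C = 171.4 t C/ha

171.4


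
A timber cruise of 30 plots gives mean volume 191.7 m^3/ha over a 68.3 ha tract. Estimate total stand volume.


Formula: Total Volume = Mean Volume per ha * Total Area
Total Volume = 191.7 m^3/ha * 68.3 ha
Total Volume = 13093 m^3

13093


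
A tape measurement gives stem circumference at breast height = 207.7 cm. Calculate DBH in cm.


Formula: DBH = C / pi
DBH = 207.7 / pi
pi = 3.14159...
DBH = 66.1 cm

66.1


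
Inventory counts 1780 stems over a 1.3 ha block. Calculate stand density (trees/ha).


Formula: Stand Density = N_trees / Area_ha
Density = 1780 trees / 1.3 ha
Density = 1369 trees/ha

1369


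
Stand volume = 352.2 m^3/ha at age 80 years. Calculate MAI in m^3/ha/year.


Formula: MAI = Total Volume / Stand Age
MAI = 352.2 m^3/ha / 80 years
MAI = 4.4 m^3/ha/year

4.4


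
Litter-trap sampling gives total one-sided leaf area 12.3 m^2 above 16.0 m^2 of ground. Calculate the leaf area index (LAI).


Formula: LAI = total leaf area / ground area  (dimensionless)
LAI = 12.3 m^2 / 16.0 m^2
LAI = 0.77

0.77


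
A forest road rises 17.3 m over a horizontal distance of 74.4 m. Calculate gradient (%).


Formula: Gradient = rise / run * 100
Gradient = 17.3 / 74.4 * 100 = 23.3%

23.3


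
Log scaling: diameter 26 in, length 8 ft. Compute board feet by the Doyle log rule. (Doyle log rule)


Doyle: BF = (D - 4)^2 * L / 16
Adjusted diameter = 26 - 4 = 22 in
(D-4)^2 = 22^2 = 484
BF = 484 * 8 / 16 = 242 BF

242


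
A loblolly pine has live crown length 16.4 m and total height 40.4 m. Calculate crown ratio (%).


Formula: Crown Ratio = (Crown Length / Total Height) * 100
CR = (16.4 m / 40.4 m) * 100
CR = 0.4059 * 100 = 40.6%

40.6
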